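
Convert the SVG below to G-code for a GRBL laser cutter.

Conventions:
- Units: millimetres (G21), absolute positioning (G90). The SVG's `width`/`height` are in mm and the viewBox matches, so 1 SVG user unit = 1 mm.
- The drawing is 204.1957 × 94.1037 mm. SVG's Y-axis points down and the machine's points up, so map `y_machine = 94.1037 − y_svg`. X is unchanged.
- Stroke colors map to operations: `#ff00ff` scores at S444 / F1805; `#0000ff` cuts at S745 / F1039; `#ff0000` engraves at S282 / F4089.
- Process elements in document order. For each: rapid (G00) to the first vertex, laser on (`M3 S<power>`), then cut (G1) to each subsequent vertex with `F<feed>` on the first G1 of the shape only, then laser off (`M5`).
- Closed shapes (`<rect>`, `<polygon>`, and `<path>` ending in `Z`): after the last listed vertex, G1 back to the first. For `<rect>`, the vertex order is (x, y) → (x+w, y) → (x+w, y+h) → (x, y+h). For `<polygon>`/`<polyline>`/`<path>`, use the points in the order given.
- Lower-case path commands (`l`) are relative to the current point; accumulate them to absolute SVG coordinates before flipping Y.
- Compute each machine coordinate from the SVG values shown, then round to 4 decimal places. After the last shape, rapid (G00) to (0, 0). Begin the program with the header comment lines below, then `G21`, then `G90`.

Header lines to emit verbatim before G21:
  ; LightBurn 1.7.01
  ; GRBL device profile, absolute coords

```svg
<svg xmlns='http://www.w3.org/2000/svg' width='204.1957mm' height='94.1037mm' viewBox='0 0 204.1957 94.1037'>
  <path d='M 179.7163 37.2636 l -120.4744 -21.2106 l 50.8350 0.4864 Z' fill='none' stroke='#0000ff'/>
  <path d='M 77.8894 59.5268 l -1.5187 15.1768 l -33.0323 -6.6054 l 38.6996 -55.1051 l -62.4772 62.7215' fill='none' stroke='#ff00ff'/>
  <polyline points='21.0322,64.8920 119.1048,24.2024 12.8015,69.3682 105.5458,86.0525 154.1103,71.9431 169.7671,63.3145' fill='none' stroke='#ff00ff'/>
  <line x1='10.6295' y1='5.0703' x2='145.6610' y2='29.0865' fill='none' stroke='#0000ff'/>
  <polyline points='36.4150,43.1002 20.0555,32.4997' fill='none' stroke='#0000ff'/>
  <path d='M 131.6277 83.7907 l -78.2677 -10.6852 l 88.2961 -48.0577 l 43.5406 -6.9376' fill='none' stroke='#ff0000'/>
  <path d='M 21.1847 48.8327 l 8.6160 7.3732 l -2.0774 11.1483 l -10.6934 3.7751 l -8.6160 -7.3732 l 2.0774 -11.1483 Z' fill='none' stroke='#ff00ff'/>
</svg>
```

; LightBurn 1.7.01
; GRBL device profile, absolute coords
G21
G90
G00 X179.7163 Y56.8401
M3 S745
G1 X59.2419 Y78.0507 F1039
G1 X110.0769 Y77.5643
G1 X179.7163 Y56.8401
M5
G00 X77.8894 Y34.5769
M3 S444
G1 X76.3707 Y19.4001 F1805
G1 X43.3384 Y26.0055
G1 X82.0380 Y81.1106
G1 X19.5608 Y18.3891
M5
G00 X21.0322 Y29.2117
M3 S444
G1 X119.1048 Y69.9013 F1805
G1 X12.8015 Y24.7355
G1 X105.5458 Y8.0512
G1 X154.1103 Y22.1606
G1 X169.7671 Y30.7892
M5
G00 X10.6295 Y89.0334
M3 S745
G1 X145.6610 Y65.0172 F1039
M5
G00 X36.4150 Y51.0035
M3 S745
G1 X20.0555 Y61.6040 F1039
M5
G00 X131.6277 Y10.3130
M3 S282
G1 X53.3600 Y20.9982 F4089
G1 X141.6561 Y69.0559
G1 X185.1967 Y75.9935
M5
G00 X21.1847 Y45.2710
M3 S444
G1 X29.8007 Y37.8978 F1805
G1 X27.7233 Y26.7495
G1 X17.0299 Y22.9744
G1 X8.4139 Y30.3476
G1 X10.4913 Y41.4959
G1 X21.1847 Y45.2710
M5
G00 X0.0000 Y0.0000

Since the viewBox matches the mm dimensions, user units are millimetres directly. The only transform is the Y-flip y_m = 94.1037 − y_svg.

Shape 1 is a closed polygon drawn with `<path>`. Its stroke #0000ff means cut at S745, F1039. After flipping Y the toolpath is (179.7163,56.8401) → (59.2419,78.0507) → (110.0769,77.5643) → (179.7163,56.8401), returning to the start.

Shape 2 is a open polyline drawn with `<path>`. Its stroke #ff00ff means score at S444, F1805. After flipping Y the toolpath is (77.8894,34.5769) → (76.3707,19.4001) → (43.3384,26.0055) → (82.0380,81.1106) → (19.5608,18.3891).

Shape 3 is a open polyline drawn with `<polyline>`. Its stroke #ff00ff means score at S444, F1805. After flipping Y the toolpath is (21.0322,29.2117) → (119.1048,69.9013) → (12.8015,24.7355) → (105.5458,8.0512) → (154.1103,22.1606) → (169.7671,30.7892).

Shape 4 is a line segment drawn with `<line>`. Its stroke #0000ff means cut at S745, F1039. After flipping Y the toolpath is (10.6295,89.0334) → (145.6610,65.0172).

Shape 5 is a line segment drawn with `<polyline>`. Its stroke #0000ff means cut at S745, F1039. After flipping Y the toolpath is (36.4150,51.0035) → (20.0555,61.6040).

Shape 6 is a open polyline drawn with `<path>`. Its stroke #ff0000 means engrave at S282, F4089. After flipping Y the toolpath is (131.6277,10.3130) → (53.3600,20.9982) → (141.6561,69.0559) → (185.1967,75.9935).

Shape 7 is a regular polygon drawn with `<path>`. Its stroke #ff00ff means score at S444, F1805. After flipping Y the toolpath is (21.1847,45.2710) → (29.8007,37.8978) → (27.7233,26.7495) → (17.0299,22.9744) → (8.4139,30.3476) → (10.4913,41.4959) → (21.1847,45.2710), returning to the start.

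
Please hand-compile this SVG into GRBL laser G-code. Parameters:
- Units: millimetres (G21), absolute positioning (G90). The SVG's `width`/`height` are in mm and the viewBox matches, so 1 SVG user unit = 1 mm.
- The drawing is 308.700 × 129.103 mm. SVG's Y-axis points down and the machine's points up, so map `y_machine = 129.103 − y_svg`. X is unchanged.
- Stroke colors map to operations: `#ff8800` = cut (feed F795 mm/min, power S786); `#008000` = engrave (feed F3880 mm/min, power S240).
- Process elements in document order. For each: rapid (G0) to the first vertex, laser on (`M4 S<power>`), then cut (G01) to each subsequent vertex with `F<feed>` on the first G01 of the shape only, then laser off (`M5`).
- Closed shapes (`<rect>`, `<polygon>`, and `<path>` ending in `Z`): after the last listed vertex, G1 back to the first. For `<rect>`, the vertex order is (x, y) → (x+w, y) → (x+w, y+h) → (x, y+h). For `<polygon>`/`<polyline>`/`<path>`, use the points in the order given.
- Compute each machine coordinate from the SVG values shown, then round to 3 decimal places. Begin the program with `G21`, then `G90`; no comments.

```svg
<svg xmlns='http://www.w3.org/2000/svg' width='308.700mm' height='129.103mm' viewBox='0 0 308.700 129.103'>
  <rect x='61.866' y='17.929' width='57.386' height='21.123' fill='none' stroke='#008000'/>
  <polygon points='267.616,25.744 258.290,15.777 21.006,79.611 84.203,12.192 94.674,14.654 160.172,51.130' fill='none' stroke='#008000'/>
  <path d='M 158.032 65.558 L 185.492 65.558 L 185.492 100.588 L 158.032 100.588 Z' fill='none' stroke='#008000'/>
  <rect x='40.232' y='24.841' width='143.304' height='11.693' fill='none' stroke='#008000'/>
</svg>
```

viewBox `0 0 308.700 129.103` with mm width/height → 1 unit = 1 mm. Flip: y_m = 129.103 − y_svg.

**Shape 1** — `<rect>` rectangle, stroke `#008000` → engrave (S240, F3880). Machine vertices: (61.866,111.174) → (119.252,111.174) → (119.252,90.051) → (61.866,90.051) → (61.866,111.174). Closed: final G1 returns to the first vertex.

**Shape 2** — `<polygon>` closed polygon, stroke `#008000` → engrave (S240, F3880). Machine vertices: (267.616,103.359) → (258.290,113.326) → (21.006,49.492) → (84.203,116.911) → (94.674,114.449) → (160.172,77.973) → (267.616,103.359). Closed: final G1 returns to the first vertex.

**Shape 3** — `<path>` rectangle, stroke `#008000` → engrave (S240, F3880). Machine vertices: (158.032,63.545) → (185.492,63.545) → (185.492,28.515) → (158.032,28.515) → (158.032,63.545). Closed: final G1 returns to the first vertex.

**Shape 4** — `<rect>` rectangle, stroke `#008000` → engrave (S240, F3880). Machine vertices: (40.232,104.262) → (183.536,104.262) → (183.536,92.569) → (40.232,92.569) → (40.232,104.262). Closed: final G1 returns to the first vertex.

G21
G90
G0 X61.866 Y111.174
M4 S240
G01 X119.252 Y111.174 F3880
G01 X119.252 Y90.051
G01 X61.866 Y90.051
G01 X61.866 Y111.174
M5
G0 X267.616 Y103.359
M4 S240
G01 X258.290 Y113.326 F3880
G01 X21.006 Y49.492
G01 X84.203 Y116.911
G01 X94.674 Y114.449
G01 X160.172 Y77.973
G01 X267.616 Y103.359
M5
G0 X158.032 Y63.545
M4 S240
G01 X185.492 Y63.545 F3880
G01 X185.492 Y28.515
G01 X158.032 Y28.515
G01 X158.032 Y63.545
M5
G0 X40.232 Y104.262
M4 S240
G01 X183.536 Y104.262 F3880
G01 X183.536 Y92.569
G01 X40.232 Y92.569
G01 X40.232 Y104.262
M5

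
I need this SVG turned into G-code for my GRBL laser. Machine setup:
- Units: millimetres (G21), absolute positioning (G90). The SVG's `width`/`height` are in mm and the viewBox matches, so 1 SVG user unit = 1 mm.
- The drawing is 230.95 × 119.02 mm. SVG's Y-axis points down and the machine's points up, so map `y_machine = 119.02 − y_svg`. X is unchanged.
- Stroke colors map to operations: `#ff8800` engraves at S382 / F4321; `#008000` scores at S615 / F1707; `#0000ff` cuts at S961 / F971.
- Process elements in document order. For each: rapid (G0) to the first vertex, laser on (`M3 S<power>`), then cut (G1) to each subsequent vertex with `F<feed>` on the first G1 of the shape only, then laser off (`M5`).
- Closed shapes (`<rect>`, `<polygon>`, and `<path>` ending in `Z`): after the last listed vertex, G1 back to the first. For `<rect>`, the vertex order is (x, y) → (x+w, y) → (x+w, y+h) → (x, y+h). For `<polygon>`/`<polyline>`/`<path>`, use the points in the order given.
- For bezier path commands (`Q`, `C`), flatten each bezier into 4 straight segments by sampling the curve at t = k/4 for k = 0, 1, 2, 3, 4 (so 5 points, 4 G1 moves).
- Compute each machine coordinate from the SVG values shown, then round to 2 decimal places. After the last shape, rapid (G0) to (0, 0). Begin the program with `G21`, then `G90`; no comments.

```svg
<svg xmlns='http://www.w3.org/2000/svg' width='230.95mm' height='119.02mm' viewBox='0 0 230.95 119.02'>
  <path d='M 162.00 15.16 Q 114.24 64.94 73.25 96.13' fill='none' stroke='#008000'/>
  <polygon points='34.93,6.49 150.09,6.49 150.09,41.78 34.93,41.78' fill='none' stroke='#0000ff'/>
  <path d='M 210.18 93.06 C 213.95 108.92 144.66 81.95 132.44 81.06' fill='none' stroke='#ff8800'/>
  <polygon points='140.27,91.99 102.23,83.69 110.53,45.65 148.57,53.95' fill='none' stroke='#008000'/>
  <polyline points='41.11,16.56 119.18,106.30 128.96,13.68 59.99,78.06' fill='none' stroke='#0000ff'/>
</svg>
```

Since the viewBox matches the mm dimensions, user units are millimetres directly. The only transform is the Y-flip y_m = 119.02 − y_svg.

Shape 1 is a quadratic bezier drawn with `<path>`. Its stroke #008000 means score at S615, F1707. After flipping Y the toolpath is (162.00,103.86) → (138.54,80.13) → (115.93,58.73) → (94.17,39.65) → (73.25,22.89).

Shape 2 is a rectangle drawn with `<polygon>`. Its stroke #0000ff means cut at S961, F971. After flipping Y the toolpath is (34.93,112.53) → (150.09,112.53) → (150.09,77.24) → (34.93,77.24) → (34.93,112.53), returning to the start.

Shape 3 is a cubic bezier drawn with `<path>`. Its stroke #ff8800 means engrave at S382, F4321. After flipping Y the toolpath is (210.18,25.96) → (201.34,21.02) → (177.31,25.68) → (150.27,33.48) → (132.44,37.96).

Shape 4 is a regular polygon drawn with `<polygon>`. Its stroke #008000 means score at S615, F1707. After flipping Y the toolpath is (140.27,27.03) → (102.23,35.33) → (110.53,73.37) → (148.57,65.07) → (140.27,27.03), returning to the start.

Shape 5 is a open polyline drawn with `<polyline>`. Its stroke #0000ff means cut at S961, F971. After flipping Y the toolpath is (41.11,102.46) → (119.18,12.72) → (128.96,105.34) → (59.99,40.96).

G21
G90
G0 X162.00 Y103.86
M3 S615
G1 X138.54 Y80.13 F1707
G1 X115.93 Y58.73
G1 X94.17 Y39.65
G1 X73.25 Y22.89
M5
G0 X34.93 Y112.53
M3 S961
G1 X150.09 Y112.53 F971
G1 X150.09 Y77.24
G1 X34.93 Y77.24
G1 X34.93 Y112.53
M5
G0 X210.18 Y25.96
M3 S382
G1 X201.34 Y21.02 F4321
G1 X177.31 Y25.68
G1 X150.27 Y33.48
G1 X132.44 Y37.96
M5
G0 X140.27 Y27.03
M3 S615
G1 X102.23 Y35.33 F1707
G1 X110.53 Y73.37
G1 X148.57 Y65.07
G1 X140.27 Y27.03
M5
G0 X41.11 Y102.46
M3 S961
G1 X119.18 Y12.72 F971
G1 X128.96 Y105.34
G1 X59.99 Y40.96
M5
G0 X0.00 Y0.00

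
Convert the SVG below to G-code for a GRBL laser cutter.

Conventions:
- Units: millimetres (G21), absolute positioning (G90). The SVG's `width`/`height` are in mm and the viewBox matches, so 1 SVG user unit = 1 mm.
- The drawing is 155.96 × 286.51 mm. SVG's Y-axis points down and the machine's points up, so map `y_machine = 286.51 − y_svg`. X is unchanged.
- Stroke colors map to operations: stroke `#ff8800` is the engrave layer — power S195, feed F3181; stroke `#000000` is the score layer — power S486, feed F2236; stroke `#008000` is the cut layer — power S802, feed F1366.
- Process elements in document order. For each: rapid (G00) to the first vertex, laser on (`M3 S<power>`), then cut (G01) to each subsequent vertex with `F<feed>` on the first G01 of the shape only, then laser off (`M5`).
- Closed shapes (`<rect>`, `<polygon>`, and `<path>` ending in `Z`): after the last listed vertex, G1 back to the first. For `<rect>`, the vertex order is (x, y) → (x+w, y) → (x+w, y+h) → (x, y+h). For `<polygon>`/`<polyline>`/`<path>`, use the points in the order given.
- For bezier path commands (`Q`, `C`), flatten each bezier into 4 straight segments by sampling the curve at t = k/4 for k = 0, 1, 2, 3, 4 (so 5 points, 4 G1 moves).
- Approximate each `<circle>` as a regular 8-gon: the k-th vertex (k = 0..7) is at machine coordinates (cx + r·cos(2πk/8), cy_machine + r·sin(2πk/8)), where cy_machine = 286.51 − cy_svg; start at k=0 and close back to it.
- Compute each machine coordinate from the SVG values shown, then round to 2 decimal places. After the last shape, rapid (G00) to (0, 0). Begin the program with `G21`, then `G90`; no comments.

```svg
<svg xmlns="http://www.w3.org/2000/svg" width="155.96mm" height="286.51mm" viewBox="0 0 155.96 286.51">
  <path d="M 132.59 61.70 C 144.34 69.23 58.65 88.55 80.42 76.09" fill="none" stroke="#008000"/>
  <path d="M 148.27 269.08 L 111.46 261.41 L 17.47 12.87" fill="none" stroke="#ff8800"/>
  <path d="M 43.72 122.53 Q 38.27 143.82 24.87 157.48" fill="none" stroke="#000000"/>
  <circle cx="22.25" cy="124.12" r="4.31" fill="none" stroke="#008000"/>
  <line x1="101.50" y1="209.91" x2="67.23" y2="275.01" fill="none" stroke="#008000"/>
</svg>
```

Since the viewBox matches the mm dimensions, user units are millimetres directly. The only transform is the Y-flip y_m = 286.51 − y_svg.

Shape 1 is a cubic bezier drawn with `<path>`. Its stroke #008000 means cut at S802, F1366. After flipping Y the toolpath is (132.59,224.81) → (126.33,217.63) → (102.75,210.12) → (81.04,206.35) → (80.42,210.42).

Shape 2 is a open polyline drawn with `<path>`. Its stroke #ff8800 means engrave at S195, F3181. After flipping Y the toolpath is (148.27,17.43) → (111.46,25.10) → (17.47,273.64).

Shape 3 is a quadratic bezier drawn with `<path>`. Its stroke #000000 means score at S486, F2236. After flipping Y the toolpath is (43.72,163.98) → (40.50,153.81) → (36.28,144.60) → (31.07,136.34) → (24.87,129.03).

Shape 4 is a circle drawn with `<circle>`. Its stroke #008000 means cut at S802, F1366. After flipping Y the toolpath is (26.56,162.39) → (25.30,165.44) → (22.25,166.70) → (19.20,165.44) → (17.94,162.39) → (19.20,159.34) → (22.25,158.08) → (25.30,159.34) → (26.56,162.39), returning to the start.

Shape 5 is a line segment drawn with `<line>`. Its stroke #008000 means cut at S802, F1366. After flipping Y the toolpath is (101.50,76.60) → (67.23,11.50).

G21
G90
G00 X132.59 Y224.81
M3 S802
G01 X126.33 Y217.63 F1366
G01 X102.75 Y210.12
G01 X81.04 Y206.35
G01 X80.42 Y210.42
M5
G00 X148.27 Y17.43
M3 S195
G01 X111.46 Y25.10 F3181
G01 X17.47 Y273.64
M5
G00 X43.72 Y163.98
M3 S486
G01 X40.50 Y153.81 F2236
G01 X36.28 Y144.60
G01 X31.07 Y136.34
G01 X24.87 Y129.03
M5
G00 X26.56 Y162.39
M3 S802
G01 X25.30 Y165.44 F1366
G01 X22.25 Y166.70
G01 X19.20 Y165.44
G01 X17.94 Y162.39
G01 X19.20 Y159.34
G01 X22.25 Y158.08
G01 X25.30 Y159.34
G01 X26.56 Y162.39
M5
G00 X101.50 Y76.60
M3 S802
G01 X67.23 Y11.50 F1366
M5
G00 X0.00 Y0.00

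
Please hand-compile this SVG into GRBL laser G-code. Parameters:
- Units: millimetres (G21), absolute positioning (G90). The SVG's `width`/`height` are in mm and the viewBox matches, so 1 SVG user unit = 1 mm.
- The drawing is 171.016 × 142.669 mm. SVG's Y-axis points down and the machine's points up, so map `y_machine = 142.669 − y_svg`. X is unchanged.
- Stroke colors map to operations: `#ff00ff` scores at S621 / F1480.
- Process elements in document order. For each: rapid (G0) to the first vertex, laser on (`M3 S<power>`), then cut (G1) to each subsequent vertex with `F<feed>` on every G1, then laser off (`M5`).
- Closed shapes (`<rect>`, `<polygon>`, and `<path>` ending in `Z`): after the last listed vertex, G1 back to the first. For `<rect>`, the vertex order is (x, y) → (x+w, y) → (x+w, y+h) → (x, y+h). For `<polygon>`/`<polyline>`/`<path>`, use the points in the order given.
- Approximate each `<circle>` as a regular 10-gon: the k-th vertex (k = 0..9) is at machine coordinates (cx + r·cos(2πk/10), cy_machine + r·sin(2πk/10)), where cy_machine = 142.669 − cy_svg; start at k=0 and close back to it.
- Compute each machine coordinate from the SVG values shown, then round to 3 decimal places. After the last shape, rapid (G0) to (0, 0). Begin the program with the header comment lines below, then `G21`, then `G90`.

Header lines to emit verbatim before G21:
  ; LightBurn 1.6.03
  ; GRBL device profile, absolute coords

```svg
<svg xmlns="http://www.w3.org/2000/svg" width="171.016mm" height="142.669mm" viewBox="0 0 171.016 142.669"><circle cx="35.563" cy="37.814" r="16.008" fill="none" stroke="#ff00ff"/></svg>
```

; LightBurn 1.6.03
; GRBL device profile, absolute coords
G21
G90
G0 X51.571 Y104.855
M3 S621
G1 X48.514 Y114.264 F1480
G1 X40.510 Y120.080 F1480
G1 X30.616 Y120.080 F1480
G1 X22.612 Y114.264 F1480
G1 X19.555 Y104.855 F1480
G1 X22.612 Y95.446 F1480
G1 X30.616 Y89.630 F1480
G1 X40.510 Y89.630 F1480
G1 X48.514 Y95.446 F1480
G1 X51.571 Y104.855 F1480
M5
G0 X0.000 Y0.000

viewBox `0 0 171.016 142.669` with mm width/height → 1 unit = 1 mm. Flip: y_m = 142.669 − y_svg.

**Shape 1** — `<circle>` circle, stroke `#ff00ff` → score (S621, F1480). Machine vertices: (51.571,104.855) → (48.514,114.264) → (40.510,120.080) → (30.616,120.080) → (22.612,114.264) → (19.555,104.855) → (22.612,95.446) → (30.616,89.630) → (40.510,89.630) → (48.514,95.446) → (51.571,104.855). Closed: final G1 returns to the first vertex.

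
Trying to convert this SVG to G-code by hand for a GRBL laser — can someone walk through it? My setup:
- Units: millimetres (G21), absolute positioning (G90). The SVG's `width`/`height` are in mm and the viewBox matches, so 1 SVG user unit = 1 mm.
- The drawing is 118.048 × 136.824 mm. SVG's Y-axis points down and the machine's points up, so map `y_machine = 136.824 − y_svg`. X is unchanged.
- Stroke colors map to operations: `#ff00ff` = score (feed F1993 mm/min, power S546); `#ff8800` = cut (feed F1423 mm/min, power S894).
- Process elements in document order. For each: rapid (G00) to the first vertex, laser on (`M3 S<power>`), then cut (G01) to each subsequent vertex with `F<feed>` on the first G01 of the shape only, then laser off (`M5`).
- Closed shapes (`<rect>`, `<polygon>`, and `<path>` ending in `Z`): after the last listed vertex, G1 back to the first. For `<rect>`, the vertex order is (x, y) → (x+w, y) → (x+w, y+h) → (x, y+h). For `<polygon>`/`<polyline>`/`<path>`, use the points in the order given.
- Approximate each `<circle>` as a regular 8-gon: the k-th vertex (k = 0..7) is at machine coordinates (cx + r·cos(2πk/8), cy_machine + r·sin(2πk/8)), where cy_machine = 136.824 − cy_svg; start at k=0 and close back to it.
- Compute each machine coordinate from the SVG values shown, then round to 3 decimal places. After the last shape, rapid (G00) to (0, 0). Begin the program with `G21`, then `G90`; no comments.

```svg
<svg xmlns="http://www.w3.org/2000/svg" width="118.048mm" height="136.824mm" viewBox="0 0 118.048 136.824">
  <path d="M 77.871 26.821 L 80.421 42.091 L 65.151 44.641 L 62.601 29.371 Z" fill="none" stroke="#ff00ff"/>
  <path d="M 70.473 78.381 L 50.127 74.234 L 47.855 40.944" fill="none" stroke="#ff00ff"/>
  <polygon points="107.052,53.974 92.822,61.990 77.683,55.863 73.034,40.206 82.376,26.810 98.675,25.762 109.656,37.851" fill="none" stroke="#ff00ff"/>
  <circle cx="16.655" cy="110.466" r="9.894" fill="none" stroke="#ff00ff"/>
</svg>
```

1 u = 1 mm; y_m = 136.824 − y.

[1] `<path>` regular polygon, #ff00ff→score S546 F1993: (77.871,110.003) → (80.421,94.733) → (65.151,92.183) → (62.601,107.453) → (77.871,110.003) (closed)

[2] `<path>` open polyline, #ff00ff→score S546 F1993: (70.473,58.443) → (50.127,62.590) → (47.855,95.880)

[3] `<polygon>` regular polygon, #ff00ff→score S546 F1993: (107.052,82.850) → (92.822,74.834) → (77.683,80.961) → (73.034,96.618) → (82.376,110.014) → (98.675,111.062) → (109.656,98.973) → (107.052,82.850) (closed)

[4] `<circle>` circle, #ff00ff→score S546 F1993: (26.549,26.358) → (23.651,33.354) → (16.655,36.252) → (9.659,33.354) → (6.761,26.358) → (9.659,19.362) → (16.655,16.464) → (23.651,19.362) → (26.549,26.358) (closed)

G21
G90
G00 X77.871 Y110.003
M3 S546
G01 X80.421 Y94.733 F1993
G01 X65.151 Y92.183
G01 X62.601 Y107.453
G01 X77.871 Y110.003
M5
G00 X70.473 Y58.443
M3 S546
G01 X50.127 Y62.590 F1993
G01 X47.855 Y95.880
M5
G00 X107.052 Y82.850
M3 S546
G01 X92.822 Y74.834 F1993
G01 X77.683 Y80.961
G01 X73.034 Y96.618
G01 X82.376 Y110.014
G01 X98.675 Y111.062
G01 X109.656 Y98.973
G01 X107.052 Y82.850
M5
G00 X26.549 Y26.358
M3 S546
G01 X23.651 Y33.354 F1993
G01 X16.655 Y36.252
G01 X9.659 Y33.354
G01 X6.761 Y26.358
G01 X9.659 Y19.362
G01 X16.655 Y16.464
G01 X23.651 Y19.362
G01 X26.549 Y26.358
M5
G00 X0.000 Y0.000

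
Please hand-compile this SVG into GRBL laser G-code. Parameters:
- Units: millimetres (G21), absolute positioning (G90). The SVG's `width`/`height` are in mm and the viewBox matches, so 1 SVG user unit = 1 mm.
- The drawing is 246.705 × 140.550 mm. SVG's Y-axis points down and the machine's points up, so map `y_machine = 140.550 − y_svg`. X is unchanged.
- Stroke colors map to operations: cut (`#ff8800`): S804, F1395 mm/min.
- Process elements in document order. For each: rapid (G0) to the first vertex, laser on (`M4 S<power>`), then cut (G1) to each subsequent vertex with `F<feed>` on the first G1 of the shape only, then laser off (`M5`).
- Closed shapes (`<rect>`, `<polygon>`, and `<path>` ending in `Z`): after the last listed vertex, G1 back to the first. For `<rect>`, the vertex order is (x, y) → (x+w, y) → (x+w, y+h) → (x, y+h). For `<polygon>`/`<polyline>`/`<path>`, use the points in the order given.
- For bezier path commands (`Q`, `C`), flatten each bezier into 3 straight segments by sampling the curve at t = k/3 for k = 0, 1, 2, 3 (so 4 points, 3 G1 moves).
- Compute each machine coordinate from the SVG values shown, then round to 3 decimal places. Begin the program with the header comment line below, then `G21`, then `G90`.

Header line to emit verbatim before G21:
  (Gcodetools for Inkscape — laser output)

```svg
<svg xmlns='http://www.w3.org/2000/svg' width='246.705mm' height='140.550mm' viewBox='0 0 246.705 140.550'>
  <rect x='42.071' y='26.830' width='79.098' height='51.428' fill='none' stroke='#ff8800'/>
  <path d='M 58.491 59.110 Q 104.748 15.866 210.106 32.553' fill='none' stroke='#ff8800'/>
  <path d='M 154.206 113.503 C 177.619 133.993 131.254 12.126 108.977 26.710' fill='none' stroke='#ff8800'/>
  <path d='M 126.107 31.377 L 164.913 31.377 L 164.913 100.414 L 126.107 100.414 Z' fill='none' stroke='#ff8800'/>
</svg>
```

(Gcodetools for Inkscape — laser output)
G21
G90
G0 X42.071 Y113.720
M4 S804
G1 X121.169 Y113.720 F1395
G1 X121.169 Y62.292
G1 X42.071 Y62.292
G1 X42.071 Y113.720
M5
G0 X58.491 Y81.440
M4 S804
G1 X95.896 Y103.610 F1395
G1 X146.434 Y112.463
G1 X210.106 Y107.997
M5
G0 X154.206 Y27.047
M4 S804
G1 X157.836 Y43.683 F1395
G1 X135.807 Y93.267
G1 X108.977 Y113.840
M5
G0 X126.107 Y109.173
M4 S804
G1 X164.913 Y109.173 F1395
G1 X164.913 Y40.136
G1 X126.107 Y40.136
G1 X126.107 Y109.173
M5

Since the viewBox matches the mm dimensions, user units are millimetres directly. The only transform is the Y-flip y_m = 140.550 − y_svg.

Shape 1 is a rectangle drawn with `<rect>`. Its stroke #ff8800 means cut at S804, F1395. After flipping Y the toolpath is (42.071,113.720) → (121.169,113.720) → (121.169,62.292) → (42.071,62.292) → (42.071,113.720), returning to the start.

Shape 2 is a quadratic bezier drawn with `<path>`. Its stroke #ff8800 means cut at S804, F1395. After flipping Y the toolpath is (58.491,81.440) → (95.896,103.610) → (146.434,112.463) → (210.106,107.997).

Shape 3 is a cubic bezier drawn with `<path>`. Its stroke #ff8800 means cut at S804, F1395. After flipping Y the toolpath is (154.206,27.047) → (157.836,43.683) → (135.807,93.267) → (108.977,113.840).

Shape 4 is a rectangle drawn with `<path>`. Its stroke #ff8800 means cut at S804, F1395. After flipping Y the toolpath is (126.107,109.173) → (164.913,109.173) → (164.913,40.136) → (126.107,40.136) → (126.107,109.173), returning to the start.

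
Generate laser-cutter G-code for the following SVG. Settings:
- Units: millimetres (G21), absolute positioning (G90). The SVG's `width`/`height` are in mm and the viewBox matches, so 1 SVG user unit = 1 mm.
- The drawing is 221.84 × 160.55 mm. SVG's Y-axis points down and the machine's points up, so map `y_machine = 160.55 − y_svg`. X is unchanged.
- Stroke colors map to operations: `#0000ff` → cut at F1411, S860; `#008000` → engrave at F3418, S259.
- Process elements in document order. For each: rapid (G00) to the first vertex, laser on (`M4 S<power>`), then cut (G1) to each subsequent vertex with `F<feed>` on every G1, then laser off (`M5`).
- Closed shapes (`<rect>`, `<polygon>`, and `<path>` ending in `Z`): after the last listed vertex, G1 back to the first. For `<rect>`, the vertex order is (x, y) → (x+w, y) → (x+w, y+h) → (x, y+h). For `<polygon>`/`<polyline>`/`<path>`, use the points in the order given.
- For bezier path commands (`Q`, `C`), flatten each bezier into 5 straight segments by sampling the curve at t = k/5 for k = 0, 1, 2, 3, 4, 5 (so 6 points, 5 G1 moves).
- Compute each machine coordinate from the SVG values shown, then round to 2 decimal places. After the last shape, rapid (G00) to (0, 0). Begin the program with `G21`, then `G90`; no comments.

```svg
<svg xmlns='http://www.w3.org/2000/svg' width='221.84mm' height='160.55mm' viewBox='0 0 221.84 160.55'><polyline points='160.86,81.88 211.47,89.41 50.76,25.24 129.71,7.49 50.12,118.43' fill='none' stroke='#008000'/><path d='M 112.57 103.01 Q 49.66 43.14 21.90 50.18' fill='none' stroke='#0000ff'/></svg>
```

viewBox `0 0 221.84 160.55` with mm width/height → 1 unit = 1 mm. Flip: y_m = 160.55 − y_svg.

**Shape 1** — `<polyline>` open polyline, stroke `#008000` → engrave (S259, F3418). Machine vertices: (160.86,78.67) → (211.47,71.14) → (50.76,135.31) → (129.71,153.06) → (50.12,42.12). Open path.

**Shape 2** — `<path>` quadratic bezier, stroke `#0000ff` → cut (S860, F1411). Control points (SVG): P0=(112.57,103.01), P1=(49.66,43.14), P2=(21.90,50.18); sampled at t=k/5. Machine vertices: (112.57,57.54) → (88.81,78.81) → (67.87,94.73) → (49.73,105.30) → (34.41,110.51) → (21.90,110.37). Open path.

G21
G90
G00 X160.86 Y78.67
M4 S259
G1 X211.47 Y71.14 F3418
G1 X50.76 Y135.31 F3418
G1 X129.71 Y153.06 F3418
G1 X50.12 Y42.12 F3418
M5
G00 X112.57 Y57.54
M4 S860
G1 X88.81 Y78.81 F1411
G1 X67.87 Y94.73 F1411
G1 X49.73 Y105.30 F1411
G1 X34.41 Y110.51 F1411
G1 X21.90 Y110.37 F1411
M5
G00 X0.00 Y0.00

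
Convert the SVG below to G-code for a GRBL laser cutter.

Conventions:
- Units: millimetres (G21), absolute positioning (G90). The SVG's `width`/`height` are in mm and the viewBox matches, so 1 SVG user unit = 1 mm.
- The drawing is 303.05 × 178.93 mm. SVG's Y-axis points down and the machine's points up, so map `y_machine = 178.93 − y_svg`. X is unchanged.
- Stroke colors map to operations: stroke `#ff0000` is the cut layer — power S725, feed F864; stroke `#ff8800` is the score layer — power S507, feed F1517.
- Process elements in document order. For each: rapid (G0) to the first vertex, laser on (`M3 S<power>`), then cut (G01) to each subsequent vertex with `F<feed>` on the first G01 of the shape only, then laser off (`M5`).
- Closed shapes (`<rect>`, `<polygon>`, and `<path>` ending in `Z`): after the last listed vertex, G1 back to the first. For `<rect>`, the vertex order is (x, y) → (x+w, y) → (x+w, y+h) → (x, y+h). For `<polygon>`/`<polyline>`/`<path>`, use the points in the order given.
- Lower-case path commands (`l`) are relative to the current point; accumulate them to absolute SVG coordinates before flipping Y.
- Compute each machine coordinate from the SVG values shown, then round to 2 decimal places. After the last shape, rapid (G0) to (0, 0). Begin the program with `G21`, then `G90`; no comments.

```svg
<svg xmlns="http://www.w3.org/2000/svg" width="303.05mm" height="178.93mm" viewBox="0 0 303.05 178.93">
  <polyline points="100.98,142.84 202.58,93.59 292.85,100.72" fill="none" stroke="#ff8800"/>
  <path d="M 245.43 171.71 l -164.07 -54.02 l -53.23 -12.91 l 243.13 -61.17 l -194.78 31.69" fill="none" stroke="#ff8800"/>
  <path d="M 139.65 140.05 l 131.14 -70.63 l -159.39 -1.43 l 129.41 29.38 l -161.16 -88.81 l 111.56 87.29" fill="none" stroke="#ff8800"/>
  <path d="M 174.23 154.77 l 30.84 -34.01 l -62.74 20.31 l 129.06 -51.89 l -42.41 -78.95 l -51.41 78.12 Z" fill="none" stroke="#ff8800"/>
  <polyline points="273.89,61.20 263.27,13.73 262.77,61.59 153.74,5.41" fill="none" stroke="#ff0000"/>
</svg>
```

G21
G90
G0 X100.98 Y36.09
M3 S507
G01 X202.58 Y85.34 F1517
G01 X292.85 Y78.21
M5
G0 X245.43 Y7.22
M3 S507
G01 X81.36 Y61.24 F1517
G01 X28.13 Y74.15
G01 X271.26 Y135.32
G01 X76.48 Y103.63
M5
G0 X139.65 Y38.88
M3 S507
G01 X270.79 Y109.51 F1517
G01 X111.40 Y110.94
G01 X240.81 Y81.56
G01 X79.65 Y170.37
G01 X191.21 Y83.08
M5
G0 X174.23 Y24.16
M3 S507
G01 X205.07 Y58.17 F1517
G01 X142.33 Y37.86
G01 X271.39 Y89.75
G01 X228.98 Y168.70
G01 X177.57 Y90.58
G01 X174.23 Y24.16
M5
G0 X273.89 Y117.73
M3 S725
G01 X263.27 Y165.20 F864
G01 X262.77 Y117.34
G01 X153.74 Y173.52
M5
G0 X0.00 Y0.00

1 u = 1 mm; y_m = 178.93 − y.

[1] `<polyline>` open polyline, #ff8800→score S507 F1517: (100.98,36.09) → (202.58,85.34) → (292.85,78.21)

[2] `<path>` open polyline, #ff8800→score S507 F1517: (245.43,7.22) → (81.36,61.24) → (28.13,74.15) → (271.26,135.32) → (76.48,103.63)

[3] `<path>` open polyline, #ff8800→score S507 F1517: (139.65,38.88) → (270.79,109.51) → (111.40,110.94) → (240.81,81.56) → (79.65,170.37) → (191.21,83.08)

[4] `<path>` closed polygon, #ff8800→score S507 F1517: (174.23,24.16) → (205.07,58.17) → (142.33,37.86) → (271.39,89.75) → (228.98,168.70) → (177.57,90.58) → (174.23,24.16) (closed)

[5] `<polyline>` open polyline, #ff0000→cut S725 F864: (273.89,117.73) → (263.27,165.20) → (262.77,117.34) → (153.74,173.52)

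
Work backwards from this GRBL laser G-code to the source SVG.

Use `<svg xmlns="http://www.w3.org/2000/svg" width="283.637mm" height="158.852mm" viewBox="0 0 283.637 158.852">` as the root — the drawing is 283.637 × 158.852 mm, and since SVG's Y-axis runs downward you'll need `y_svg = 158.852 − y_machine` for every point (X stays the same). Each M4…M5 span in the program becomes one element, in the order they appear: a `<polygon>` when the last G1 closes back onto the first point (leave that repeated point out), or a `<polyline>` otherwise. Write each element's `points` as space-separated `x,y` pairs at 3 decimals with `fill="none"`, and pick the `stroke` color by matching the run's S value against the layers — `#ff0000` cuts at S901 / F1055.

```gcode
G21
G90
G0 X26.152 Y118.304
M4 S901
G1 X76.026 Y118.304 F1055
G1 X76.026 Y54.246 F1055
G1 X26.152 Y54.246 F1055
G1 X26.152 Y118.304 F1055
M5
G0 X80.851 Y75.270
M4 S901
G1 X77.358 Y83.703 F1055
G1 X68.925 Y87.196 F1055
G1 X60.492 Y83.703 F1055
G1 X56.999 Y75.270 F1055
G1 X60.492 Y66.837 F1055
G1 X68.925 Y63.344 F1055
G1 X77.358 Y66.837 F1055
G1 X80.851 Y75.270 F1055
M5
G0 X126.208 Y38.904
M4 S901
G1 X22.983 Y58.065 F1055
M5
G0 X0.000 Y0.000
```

<svg xmlns="http://www.w3.org/2000/svg" width="283.637mm" height="158.852mm" viewBox="0 0 283.637 158.852">
  <polygon points="26.152,40.548 76.026,40.548 76.026,104.606 26.152,104.606" fill="none" stroke="#ff0000"/>
  <polygon points="80.851,83.582 77.358,75.149 68.925,71.656 60.492,75.149 56.999,83.582 60.492,92.015 68.925,95.508 77.358,92.015" fill="none" stroke="#ff0000"/>
  <polyline points="126.208,119.948 22.983,100.787" fill="none" stroke="#ff0000"/>
</svg>

Machine Y-up, SVG Y-down with viewBox height 158.852, so y_svg = 158.852 − y_machine; X carries over. Every run uses S901, so all elements get stroke `#ff0000` (cut).

Run 1: The run returns to its start, so emit a `<polygon>` with points (Y-flipped): 26.152,40.548 76.026,40.548 76.026,104.606 26.152,104.606.

Run 2: The run returns to its start, so emit a `<polygon>` with points (Y-flipped): 80.851,83.582 77.358,75.149 68.925,71.656 60.492,75.149 56.999,83.582 60.492,92.015 68.925,95.508 77.358,92.015.

Run 3: The run is open, so emit a `<polyline>` with points (Y-flipped): 126.208,119.948 22.983,100.787.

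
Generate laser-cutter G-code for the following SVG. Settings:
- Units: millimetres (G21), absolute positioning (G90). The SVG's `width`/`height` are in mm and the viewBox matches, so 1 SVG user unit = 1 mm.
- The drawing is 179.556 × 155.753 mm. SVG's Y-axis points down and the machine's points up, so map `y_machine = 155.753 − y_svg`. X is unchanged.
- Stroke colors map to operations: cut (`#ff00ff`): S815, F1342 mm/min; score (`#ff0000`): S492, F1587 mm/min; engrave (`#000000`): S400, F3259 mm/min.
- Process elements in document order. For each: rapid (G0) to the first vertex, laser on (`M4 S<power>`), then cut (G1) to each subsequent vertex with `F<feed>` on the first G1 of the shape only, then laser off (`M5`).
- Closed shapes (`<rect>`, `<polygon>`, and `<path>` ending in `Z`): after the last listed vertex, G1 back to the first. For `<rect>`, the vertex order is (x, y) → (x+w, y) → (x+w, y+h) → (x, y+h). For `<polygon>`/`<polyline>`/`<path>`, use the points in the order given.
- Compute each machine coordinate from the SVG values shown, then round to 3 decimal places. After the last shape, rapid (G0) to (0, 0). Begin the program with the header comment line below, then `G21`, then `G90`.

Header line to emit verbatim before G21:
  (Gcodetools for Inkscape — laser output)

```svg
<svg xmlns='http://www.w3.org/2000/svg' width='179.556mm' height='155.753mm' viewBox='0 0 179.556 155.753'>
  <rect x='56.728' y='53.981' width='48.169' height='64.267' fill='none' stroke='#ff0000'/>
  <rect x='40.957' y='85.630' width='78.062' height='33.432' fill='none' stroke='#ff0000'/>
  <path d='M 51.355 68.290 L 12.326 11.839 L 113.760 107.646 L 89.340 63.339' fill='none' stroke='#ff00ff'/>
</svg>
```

viewBox `0 0 179.556 155.753` with mm width/height → 1 unit = 1 mm. Flip: y_m = 155.753 − y_svg.

**Shape 1** — `<rect>` rectangle, stroke `#ff0000` → score (S492, F1587). Machine vertices: (56.728,101.772) → (104.897,101.772) → (104.897,37.505) → (56.728,37.505) → (56.728,101.772). Closed: final G1 returns to the first vertex.

**Shape 2** — `<rect>` rectangle, stroke `#ff0000` → score (S492, F1587). Machine vertices: (40.957,70.123) → (119.019,70.123) → (119.019,36.691) → (40.957,36.691) → (40.957,70.123). Closed: final G1 returns to the first vertex.

**Shape 3** — `<path>` open polyline, stroke `#ff00ff` → cut (S815, F1342). Machine vertices: (51.355,87.463) → (12.326,143.914) → (113.760,48.107) → (89.340,92.414). Open path.

(Gcodetools for Inkscape — laser output)
G21
G90
G0 X56.728 Y101.772
M4 S492
G1 X104.897 Y101.772 F1587
G1 X104.897 Y37.505
G1 X56.728 Y37.505
G1 X56.728 Y101.772
M5
G0 X40.957 Y70.123
M4 S492
G1 X119.019 Y70.123 F1587
G1 X119.019 Y36.691
G1 X40.957 Y36.691
G1 X40.957 Y70.123
M5
G0 X51.355 Y87.463
M4 S815
G1 X12.326 Y143.914 F1342
G1 X113.760 Y48.107
G1 X89.340 Y92.414
M5
G0 X0.000 Y0.000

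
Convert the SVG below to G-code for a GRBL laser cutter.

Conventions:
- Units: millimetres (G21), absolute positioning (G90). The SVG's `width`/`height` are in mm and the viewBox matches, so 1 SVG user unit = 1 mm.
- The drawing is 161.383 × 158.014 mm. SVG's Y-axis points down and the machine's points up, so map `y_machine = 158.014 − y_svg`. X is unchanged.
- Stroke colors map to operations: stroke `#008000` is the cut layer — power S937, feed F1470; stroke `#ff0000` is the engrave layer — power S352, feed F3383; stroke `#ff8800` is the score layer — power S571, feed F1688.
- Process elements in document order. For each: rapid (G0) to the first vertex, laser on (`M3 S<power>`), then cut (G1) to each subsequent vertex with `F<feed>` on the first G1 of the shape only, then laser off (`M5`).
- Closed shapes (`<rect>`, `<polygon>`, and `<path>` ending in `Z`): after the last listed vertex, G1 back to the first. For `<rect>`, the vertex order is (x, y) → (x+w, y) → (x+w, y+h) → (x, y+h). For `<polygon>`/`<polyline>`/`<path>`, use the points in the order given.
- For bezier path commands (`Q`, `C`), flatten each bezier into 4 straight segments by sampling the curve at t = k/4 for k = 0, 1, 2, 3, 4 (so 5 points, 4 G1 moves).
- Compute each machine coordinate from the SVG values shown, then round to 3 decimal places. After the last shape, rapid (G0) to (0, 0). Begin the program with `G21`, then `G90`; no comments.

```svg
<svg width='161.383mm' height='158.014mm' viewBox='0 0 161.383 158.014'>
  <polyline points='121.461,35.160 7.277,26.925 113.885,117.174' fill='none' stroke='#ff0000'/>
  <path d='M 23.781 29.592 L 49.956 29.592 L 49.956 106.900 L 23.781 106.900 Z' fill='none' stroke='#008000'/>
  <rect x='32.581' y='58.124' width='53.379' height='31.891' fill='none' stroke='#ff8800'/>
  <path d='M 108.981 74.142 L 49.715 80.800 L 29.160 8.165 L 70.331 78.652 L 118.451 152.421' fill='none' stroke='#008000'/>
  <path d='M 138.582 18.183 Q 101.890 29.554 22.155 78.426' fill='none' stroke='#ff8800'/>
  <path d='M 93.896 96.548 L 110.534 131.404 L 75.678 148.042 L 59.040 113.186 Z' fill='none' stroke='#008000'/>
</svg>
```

G21
G90
G0 X121.461 Y122.854
M3 S352
G1 X7.277 Y131.089 F3383
G1 X113.885 Y40.840
M5
G0 X23.781 Y128.422
M3 S937
G1 X49.956 Y128.422 F1470
G1 X49.956 Y51.114
G1 X23.781 Y51.114
G1 X23.781 Y128.422
M5
G0 X32.581 Y99.890
M3 S571
G1 X85.960 Y99.890 F1688
G1 X85.960 Y67.999
G1 X32.581 Y67.999
G1 X32.581 Y99.890
M5
G0 X108.981 Y83.872
M3 S937
G1 X49.715 Y77.214 F1470
G1 X29.160 Y149.849
G1 X70.331 Y79.362
G1 X118.451 Y5.593
M5
G0 X138.582 Y139.831
M3 S571
G1 X117.546 Y131.802 F1688
G1 X91.129 Y119.085
G1 X59.332 Y101.680
G1 X22.155 Y79.588
M5
G0 X93.896 Y61.466
M3 S937
G1 X110.534 Y26.610 F1470
G1 X75.678 Y9.972
G1 X59.040 Y44.828
G1 X93.896 Y61.466
M5
G0 X0.000 Y0.000

Since the viewBox matches the mm dimensions, user units are millimetres directly. The only transform is the Y-flip y_m = 158.014 − y_svg.

Shape 1 is a open polyline drawn with `<polyline>`. Its stroke #ff0000 means engrave at S352, F3383. After flipping Y the toolpath is (121.461,122.854) → (7.277,131.089) → (113.885,40.840).

Shape 2 is a rectangle drawn with `<path>`. Its stroke #008000 means cut at S937, F1470. After flipping Y the toolpath is (23.781,128.422) → (49.956,128.422) → (49.956,51.114) → (23.781,51.114) → (23.781,128.422), returning to the start.

Shape 3 is a rectangle drawn with `<rect>`. Its stroke #ff8800 means score at S571, F1688. After flipping Y the toolpath is (32.581,99.890) → (85.960,99.890) → (85.960,67.999) → (32.581,67.999) → (32.581,99.890), returning to the start.

Shape 4 is a open polyline drawn with `<path>`. Its stroke #008000 means cut at S937, F1470. After flipping Y the toolpath is (108.981,83.872) → (49.715,77.214) → (29.160,149.849) → (70.331,79.362) → (118.451,5.593).

Shape 5 is a quadratic bezier drawn with `<path>`. Its stroke #ff8800 means score at S571, F1688. After flipping Y the toolpath is (138.582,139.831) → (117.546,131.802) → (91.129,119.085) → (59.332,101.680) → (22.155,79.588).

Shape 6 is a regular polygon drawn with `<path>`. Its stroke #008000 means cut at S937, F1470. After flipping Y the toolpath is (93.896,61.466) → (110.534,26.610) → (75.678,9.972) → (59.040,44.828) → (93.896,61.466), returning to the start.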